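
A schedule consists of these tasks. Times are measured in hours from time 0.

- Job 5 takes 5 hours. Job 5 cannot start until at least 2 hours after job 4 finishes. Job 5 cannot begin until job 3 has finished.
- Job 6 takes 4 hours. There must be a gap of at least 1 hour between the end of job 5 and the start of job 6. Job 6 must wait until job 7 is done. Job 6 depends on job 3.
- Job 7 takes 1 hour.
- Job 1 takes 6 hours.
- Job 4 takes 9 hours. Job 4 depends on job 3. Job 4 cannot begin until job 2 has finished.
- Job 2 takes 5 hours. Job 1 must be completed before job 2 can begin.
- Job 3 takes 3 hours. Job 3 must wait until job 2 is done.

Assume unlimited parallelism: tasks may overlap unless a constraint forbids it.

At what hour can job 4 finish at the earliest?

23

Job 1 can start immediately at hour 0; it finishes at hour 6.
Job 2 cannot begin until job 1 (finishes hour 6). It runs from hour 6 to 6 + 5 = hour 11.
Job 3 cannot begin until job 2 (finishes hour 11). It runs from hour 11 to 11 + 3 = hour 14.
For job 4: job 3 (finishes hour 14); job 2 (finishes hour 11). Taking the maximum gives a start of hour 14, and it finishes at 14 + 9 = hour 23.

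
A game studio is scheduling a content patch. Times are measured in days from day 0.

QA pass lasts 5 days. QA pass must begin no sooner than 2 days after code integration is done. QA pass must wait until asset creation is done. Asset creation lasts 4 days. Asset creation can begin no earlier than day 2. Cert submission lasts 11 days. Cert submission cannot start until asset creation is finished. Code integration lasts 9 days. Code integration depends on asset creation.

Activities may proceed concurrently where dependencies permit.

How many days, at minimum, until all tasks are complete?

Asset creation waits on its own release at day 2, so it starts at day 2 and finishes at 2 + 4 = day 6.
After asset creation (finishes day 6), cert submission can start at day 6 and finishes at day 17.
Code integration waits on asset creation (finishes day 6), so it starts at day 6 and finishes at 6 + 9 = day 15.
For QA pass: code integration (finishes day 15, plus 2-day gap → day 17); asset creation (finishes day 6). Taking the maximum gives a start of day 17, and it finishes at 17 + 5 = day 22.
All tasks are finished once the last one completes. Finish times: Asset creation at 6, Code integration at 15, QA pass at 22, Cert submission at 17. The latest is day 22.

22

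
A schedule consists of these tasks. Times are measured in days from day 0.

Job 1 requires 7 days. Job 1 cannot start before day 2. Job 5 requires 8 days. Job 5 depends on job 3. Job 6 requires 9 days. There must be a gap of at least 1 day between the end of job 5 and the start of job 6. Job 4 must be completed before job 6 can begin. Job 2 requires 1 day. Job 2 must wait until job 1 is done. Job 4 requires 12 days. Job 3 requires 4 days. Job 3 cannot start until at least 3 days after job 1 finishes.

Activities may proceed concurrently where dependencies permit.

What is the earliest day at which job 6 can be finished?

Job 4 has no prerequisites, so it starts at day 0 and finishes at day 12.
Job 1 cannot begin until its own release at day 2. It runs from day 2 to 2 + 7 = day 9.
Job 3 cannot begin until job 1 (finishes day 9, plus 3-day gap → day 12). It runs from day 12 to 12 + 4 = day 16.
Job 5 cannot begin until job 3 (finishes day 16). It runs from day 16 to 16 + 8 = day 24.
Job 6 has to wait for job 5 (finishes day 24, plus 1-day gap → day 25); job 4 (finishes day 12). The latest of these is day 25, so job 6 runs day 25 to 25 + 9 = day 34.

34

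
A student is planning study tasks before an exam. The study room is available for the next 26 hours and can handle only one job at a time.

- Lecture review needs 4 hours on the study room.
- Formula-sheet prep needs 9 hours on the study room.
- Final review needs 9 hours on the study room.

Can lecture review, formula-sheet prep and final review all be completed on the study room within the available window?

Yes

Running back to back, the jobs need 4 + 9 + 9 = 22 hours on the study room.
Since 22 ≤ 26, they fit within the window.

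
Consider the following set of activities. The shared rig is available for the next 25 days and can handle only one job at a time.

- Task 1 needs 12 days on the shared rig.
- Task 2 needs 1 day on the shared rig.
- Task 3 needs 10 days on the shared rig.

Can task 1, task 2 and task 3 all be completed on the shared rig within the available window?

Running back to back, the jobs need 12 + 1 + 10 = 23 days on the shared rig.
Since 23 ≤ 25, they fit within the window.

Yes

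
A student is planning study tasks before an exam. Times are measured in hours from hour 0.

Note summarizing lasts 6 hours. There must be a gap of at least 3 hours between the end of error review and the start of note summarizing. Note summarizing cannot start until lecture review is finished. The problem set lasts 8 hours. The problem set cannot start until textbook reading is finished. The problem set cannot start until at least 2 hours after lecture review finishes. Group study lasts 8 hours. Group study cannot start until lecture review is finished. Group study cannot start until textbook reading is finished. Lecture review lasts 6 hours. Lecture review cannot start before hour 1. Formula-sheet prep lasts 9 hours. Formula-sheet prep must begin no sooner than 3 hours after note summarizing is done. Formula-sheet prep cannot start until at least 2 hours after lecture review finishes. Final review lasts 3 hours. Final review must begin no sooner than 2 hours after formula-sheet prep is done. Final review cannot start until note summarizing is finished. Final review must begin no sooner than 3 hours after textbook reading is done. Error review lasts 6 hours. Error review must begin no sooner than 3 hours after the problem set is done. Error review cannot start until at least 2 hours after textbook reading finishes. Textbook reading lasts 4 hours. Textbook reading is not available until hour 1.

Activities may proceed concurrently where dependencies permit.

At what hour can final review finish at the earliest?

52

After its own release at hour 1, lecture review can start at hour 1 and finishes at hour 7.
After its own release at hour 1, textbook reading can start at hour 1 and finishes at hour 5.
The problem set cannot start until textbook reading (finishes hour 5); lecture review (finishes hour 7, plus 2-hour gap → hour 9). The controlling bound is hour 9, so the problem set finishes at 9 + 8 = hour 17.
For error review: the problem set (finishes hour 17, plus 3-hour gap → hour 20); textbook reading (finishes hour 5, plus 2-hour gap → hour 7). Taking the maximum gives a start of hour 20, and it finishes at 20 + 6 = hour 26.
For note summarizing: error review (finishes hour 26, plus 3-hour gap → hour 29); lecture review (finishes hour 7). Taking the maximum gives a start of hour 29, and it finishes at 29 + 6 = hour 35.
Formula-sheet prep cannot start until note summarizing (finishes hour 35, plus 3-hour gap → hour 38); lecture review (finishes hour 7, plus 2-hour gap → hour 9). The controlling bound is hour 38, so formula-sheet prep finishes at 38 + 9 = hour 47.
Final review cannot start until formula-sheet prep (finishes hour 47, plus 2-hour gap → hour 49); note summarizing (finishes hour 35); textbook reading (finishes hour 5, plus 3-hour gap → hour 8). The controlling bound is hour 49, so final review finishes at 49 + 3 = hour 52.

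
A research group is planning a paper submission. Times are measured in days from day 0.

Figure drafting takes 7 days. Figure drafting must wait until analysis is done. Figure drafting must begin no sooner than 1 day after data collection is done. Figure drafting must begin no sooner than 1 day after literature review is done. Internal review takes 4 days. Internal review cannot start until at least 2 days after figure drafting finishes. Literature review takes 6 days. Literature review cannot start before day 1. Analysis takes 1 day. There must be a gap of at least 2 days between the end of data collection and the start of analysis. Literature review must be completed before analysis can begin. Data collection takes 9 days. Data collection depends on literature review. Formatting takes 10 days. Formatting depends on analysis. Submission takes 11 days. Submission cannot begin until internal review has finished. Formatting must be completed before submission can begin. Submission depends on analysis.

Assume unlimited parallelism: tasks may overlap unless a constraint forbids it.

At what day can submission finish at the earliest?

43

After its own release at day 1, literature review can start at day 1 and finishes at day 7.
After literature review (finishes day 7), data collection can start at day 7 and finishes at day 16.
For analysis: data collection (finishes day 16, plus 2-day gap → day 18); literature review (finishes day 7). Taking the maximum gives a start of day 18, and it finishes at 18 + 1 = day 19.
Formatting waits on analysis (finishes day 19), so it starts at day 19 and finishes at 19 + 10 = day 29.
For figure drafting: analysis (finishes day 19); data collection (finishes day 16, plus 1-day gap → day 17); literature review (finishes day 7, plus 1-day gap → day 8). Taking the maximum gives a start of day 19, and it finishes at 19 + 7 = day 26.
Internal review waits on figure drafting (finishes day 26, plus 2-day gap → day 28), so it starts at day 28 and finishes at 28 + 4 = day 32.
Submission cannot start until internal review (finishes day 32); formatting (finishes day 29); analysis (finishes day 19). The controlling bound is day 32, so submission finishes at 32 + 11 = day 43.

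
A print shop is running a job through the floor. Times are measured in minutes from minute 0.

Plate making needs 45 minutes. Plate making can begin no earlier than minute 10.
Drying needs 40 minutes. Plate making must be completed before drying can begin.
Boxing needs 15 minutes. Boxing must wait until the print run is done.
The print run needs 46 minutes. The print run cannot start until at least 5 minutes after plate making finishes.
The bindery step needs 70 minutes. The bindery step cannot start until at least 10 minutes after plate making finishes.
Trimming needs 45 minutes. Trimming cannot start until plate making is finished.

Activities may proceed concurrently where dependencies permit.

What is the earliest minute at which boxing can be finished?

121

After its own release at minute 10, plate making can start at minute 10 and finishes at minute 55.
The print run cannot begin until plate making (finishes minute 55, plus 5-minute gap → minute 60). It runs from minute 60 to 60 + 46 = minute 106.
After the print run (finishes minute 106), boxing can start at minute 106 and finishes at minute 121.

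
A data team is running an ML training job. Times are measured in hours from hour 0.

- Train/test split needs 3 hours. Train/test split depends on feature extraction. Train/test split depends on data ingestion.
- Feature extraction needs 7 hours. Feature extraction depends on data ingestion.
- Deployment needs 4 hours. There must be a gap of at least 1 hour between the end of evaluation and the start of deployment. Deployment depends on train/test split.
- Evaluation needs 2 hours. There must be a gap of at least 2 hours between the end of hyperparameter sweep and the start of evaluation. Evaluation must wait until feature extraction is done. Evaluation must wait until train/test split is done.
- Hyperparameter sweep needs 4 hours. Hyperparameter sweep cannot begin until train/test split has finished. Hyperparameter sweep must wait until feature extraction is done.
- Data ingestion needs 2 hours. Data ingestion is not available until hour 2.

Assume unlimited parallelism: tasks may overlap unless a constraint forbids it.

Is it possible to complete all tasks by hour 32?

Yes

After its own release at hour 2, data ingestion can start at hour 2 and finishes at hour 4.
After data ingestion (finishes hour 4), feature extraction can start at hour 4 and finishes at hour 11.
Train/test split needs all of feature extraction (finishes hour 11); data ingestion (finishes hour 4). That puts its earliest start at hour 11; it finishes at 11 + 3 = hour 14.
Hyperparameter sweep cannot start until train/test split (finishes hour 14); feature extraction (finishes hour 11). The controlling bound is hour 14, so hyperparameter sweep finishes at 14 + 4 = hour 18.
Evaluation cannot start until hyperparameter sweep (finishes hour 18, plus 2-hour gap → hour 20); feature extraction (finishes hour 11); train/test split (finishes hour 14). The controlling bound is hour 20, so evaluation finishes at 20 + 2 = hour 22.
Deployment has to wait for evaluation (finishes hour 22, plus 1-hour gap → hour 23); train/test split (finishes hour 14). The latest of these is hour 23, so deployment runs hour 23 to 23 + 4 = hour 27.
Every task is finished by hour 27, which is no later than the deadline of 32, so the schedule is feasible.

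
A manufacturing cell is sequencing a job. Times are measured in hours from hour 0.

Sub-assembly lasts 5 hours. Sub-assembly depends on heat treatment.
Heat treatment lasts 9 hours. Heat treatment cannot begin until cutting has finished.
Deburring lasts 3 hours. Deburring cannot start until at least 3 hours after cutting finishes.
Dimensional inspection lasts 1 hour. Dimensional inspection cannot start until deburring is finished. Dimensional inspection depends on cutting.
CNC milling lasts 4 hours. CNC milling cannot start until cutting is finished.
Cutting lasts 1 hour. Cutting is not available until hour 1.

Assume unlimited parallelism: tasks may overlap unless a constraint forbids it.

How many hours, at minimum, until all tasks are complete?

16

Cutting cannot begin until its own release at hour 1. It runs from hour 1 to 1 + 1 = hour 2.
After cutting (finishes hour 2), heat treatment can start at hour 2 and finishes at hour 11.
Sub-assembly cannot begin until heat treatment (finishes hour 11). It runs from hour 11 to 11 + 5 = hour 16.
After cutting (finishes hour 2), CNC milling can start at hour 2 and finishes at hour 6.
Deburring cannot begin until cutting (finishes hour 2, plus 3-hour gap → hour 5). It runs from hour 5 to 5 + 3 = hour 8.
Dimensional inspection has to wait for deburring (finishes hour 8); cutting (finishes hour 2). The latest of these is hour 8, so dimensional inspection runs hour 8 to 8 + 1 = hour 9.
All tasks are finished once the last one completes. Finish times: Cutting at 2, Deburring at 8, CNC milling at 6, Heat treatment at 11, Dimensional inspection at 9, Sub-assembly at 16. The latest is hour 16.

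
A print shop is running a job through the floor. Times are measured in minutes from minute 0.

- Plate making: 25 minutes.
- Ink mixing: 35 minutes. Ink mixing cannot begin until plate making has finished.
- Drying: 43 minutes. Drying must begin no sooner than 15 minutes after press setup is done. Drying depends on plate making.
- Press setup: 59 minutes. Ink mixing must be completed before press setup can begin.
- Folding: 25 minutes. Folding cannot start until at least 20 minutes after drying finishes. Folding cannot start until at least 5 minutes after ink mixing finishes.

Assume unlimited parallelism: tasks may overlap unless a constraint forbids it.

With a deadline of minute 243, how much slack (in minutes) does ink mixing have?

21

Nothing blocks plate making, so it runs from minute 0 to minute 25.
After plate making (finishes minute 25), ink mixing can start at minute 25 and finishes at minute 60.

Working backward from the deadline:
Folding must finish by minute 243; it takes 25 minutes, so it must start by 243 − 25 = minute 218.
Drying has to be done before folding (must start by minute 218, minus 20-minute gap → minute 198). That means finishing by minute 198, i.e. starting by 198 − 43 = minute 155.
Press setup has to be done before drying (must start by minute 155, minus 15-minute gap → minute 140). That means finishing by minute 140, i.e. starting by 140 − 59 = minute 81.
For ink mixing: press setup (must start by minute 81); folding (must start by minute 218, minus 5-minute gap → minute 213). The most restrictive is minute 81; with a 35-minute duration, ink mixing must start by minute 46.
So ink mixing can start as early as minute 25 and as late as minute 46, giving 46 − 25 = 21 minutes of slack.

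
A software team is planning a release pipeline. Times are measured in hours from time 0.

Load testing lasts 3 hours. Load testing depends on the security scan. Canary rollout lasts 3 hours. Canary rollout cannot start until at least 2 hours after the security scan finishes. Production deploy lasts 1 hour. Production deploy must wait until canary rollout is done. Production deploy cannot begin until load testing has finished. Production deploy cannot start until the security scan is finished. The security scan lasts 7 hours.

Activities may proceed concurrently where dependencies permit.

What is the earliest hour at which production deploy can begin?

12

Nothing blocks the security scan, so it runs from hour 0 to hour 7.
Load testing waits on the security scan (finishes hour 7), so it starts at hour 7 and finishes at 7 + 3 = hour 10.
After the security scan (finishes hour 7, plus 2-hour gap → hour 9), canary rollout can start at hour 9 and finishes at hour 12.
Production deploy waits on canary rollout (finishes hour 12); load testing (finishes hour 10); the security scan (finishes hour 7). The latest of these is hour 12, which is the earliest production deploy can start.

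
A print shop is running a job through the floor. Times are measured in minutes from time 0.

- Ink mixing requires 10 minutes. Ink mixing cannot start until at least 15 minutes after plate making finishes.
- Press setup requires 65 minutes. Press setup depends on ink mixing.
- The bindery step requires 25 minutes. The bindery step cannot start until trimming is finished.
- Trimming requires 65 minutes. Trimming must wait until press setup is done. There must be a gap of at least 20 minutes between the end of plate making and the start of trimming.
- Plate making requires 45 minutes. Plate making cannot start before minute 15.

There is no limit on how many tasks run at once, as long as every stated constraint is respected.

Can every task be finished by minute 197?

No

Plate making waits on its own release at minute 15, so it starts at minute 15 and finishes at 15 + 45 = minute 60.
Ink mixing cannot begin until plate making (finishes minute 60, plus 15-minute gap → minute 75). It runs from minute 75 to 75 + 10 = minute 85.
After ink mixing (finishes minute 85), press setup can start at minute 85 and finishes at minute 150.
Trimming cannot start until press setup (finishes minute 150); plate making (finishes minute 60, plus 20-minute gap → minute 80). The controlling bound is minute 150, so trimming finishes at 150 + 65 = minute 215.
The bindery step waits on trimming (finishes minute 215), so it starts at minute 215 and finishes at 215 + 25 = minute 240.
The earliest everything can be done is minute 240, which is after the deadline of 197, so it is not possible.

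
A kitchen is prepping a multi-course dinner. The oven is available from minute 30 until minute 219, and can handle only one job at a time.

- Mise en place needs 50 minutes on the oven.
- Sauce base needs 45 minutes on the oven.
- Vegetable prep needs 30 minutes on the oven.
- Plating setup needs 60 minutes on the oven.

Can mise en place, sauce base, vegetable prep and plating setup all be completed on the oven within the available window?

The oven window is 219 − 30 = 189 minutes.
Running back to back, the jobs need 50 + 45 + 30 + 60 = 185 minutes on the oven.
Since 185 ≤ 189, they fit within the window.

Yes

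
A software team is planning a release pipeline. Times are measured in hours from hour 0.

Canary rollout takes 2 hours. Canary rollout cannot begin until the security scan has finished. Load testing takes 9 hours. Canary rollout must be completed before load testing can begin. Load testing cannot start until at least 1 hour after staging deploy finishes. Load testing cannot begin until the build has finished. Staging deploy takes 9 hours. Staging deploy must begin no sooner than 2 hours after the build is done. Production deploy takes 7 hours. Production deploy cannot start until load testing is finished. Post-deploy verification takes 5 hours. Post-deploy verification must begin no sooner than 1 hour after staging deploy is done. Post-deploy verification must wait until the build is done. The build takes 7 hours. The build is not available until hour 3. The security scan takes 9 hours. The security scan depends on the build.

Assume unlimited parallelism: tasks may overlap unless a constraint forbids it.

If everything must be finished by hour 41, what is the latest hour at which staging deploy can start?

15

Production deploy has no dependents, so it just needs to finish by hour 41. Starting by 41 − 7 = hour 34 achieves that.
Since production deploy (must start by hour 34) depends on it, load testing must finish by hour 34. Backing off its 9-hour duration gives a latest start of hour 25.
Post-deploy verification must finish by hour 41; it takes 5 hours, so it must start by 41 − 5 = hour 36.
Staging deploy feeds load testing (must start by hour 25, minus 1-hour gap → hour 24); post-deploy verification (must start by hour 36, minus 1-hour gap → hour 35). Taking the minimum, staging deploy must finish by hour 24 and start by 24 − 9 = hour 15.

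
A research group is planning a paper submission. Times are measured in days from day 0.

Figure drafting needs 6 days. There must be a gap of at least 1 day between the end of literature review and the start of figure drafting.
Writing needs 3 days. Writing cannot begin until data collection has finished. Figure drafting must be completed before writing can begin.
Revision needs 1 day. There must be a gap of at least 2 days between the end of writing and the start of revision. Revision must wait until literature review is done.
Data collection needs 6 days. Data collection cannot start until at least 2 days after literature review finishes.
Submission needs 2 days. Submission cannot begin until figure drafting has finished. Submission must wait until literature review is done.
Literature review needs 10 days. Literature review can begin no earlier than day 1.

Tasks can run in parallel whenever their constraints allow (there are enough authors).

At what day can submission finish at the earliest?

20

Literature review cannot begin until its own release at day 1. It runs from day 1 to 1 + 10 = day 11.
Figure drafting waits on literature review (finishes day 11, plus 1-day gap → day 12), so it starts at day 12 and finishes at 12 + 6 = day 18.
Submission needs all of figure drafting (finishes day 18); literature review (finishes day 11). That puts its earliest start at day 18; it finishes at 18 + 2 = day 20.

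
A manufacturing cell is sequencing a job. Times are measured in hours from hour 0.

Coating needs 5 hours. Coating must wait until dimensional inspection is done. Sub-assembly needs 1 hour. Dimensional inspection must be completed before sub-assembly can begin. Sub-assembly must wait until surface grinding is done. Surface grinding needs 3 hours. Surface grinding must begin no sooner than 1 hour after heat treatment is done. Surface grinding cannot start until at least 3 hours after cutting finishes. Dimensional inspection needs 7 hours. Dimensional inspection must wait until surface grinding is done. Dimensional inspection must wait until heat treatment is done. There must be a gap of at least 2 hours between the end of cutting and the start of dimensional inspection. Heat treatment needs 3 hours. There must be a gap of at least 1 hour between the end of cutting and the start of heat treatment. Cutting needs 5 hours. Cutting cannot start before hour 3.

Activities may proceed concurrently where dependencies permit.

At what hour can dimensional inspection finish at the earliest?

23

Cutting cannot begin until its own release at hour 3. It runs from hour 3 to 3 + 5 = hour 8.
After cutting (finishes hour 8, plus 1-hour gap → hour 9), heat treatment can start at hour 9 and finishes at hour 12.
Surface grinding has to wait for heat treatment (finishes hour 12, plus 1-hour gap → hour 13); cutting (finishes hour 8, plus 3-hour gap → hour 11). The latest of these is hour 13, so surface grinding runs hour 13 to 13 + 3 = hour 16.
Dimensional inspection has to wait for surface grinding (finishes hour 16); heat treatment (finishes hour 12); cutting (finishes hour 8, plus 2-hour gap → hour 10). The latest of these is hour 16, so dimensional inspection runs hour 16 to 16 + 7 = hour 23.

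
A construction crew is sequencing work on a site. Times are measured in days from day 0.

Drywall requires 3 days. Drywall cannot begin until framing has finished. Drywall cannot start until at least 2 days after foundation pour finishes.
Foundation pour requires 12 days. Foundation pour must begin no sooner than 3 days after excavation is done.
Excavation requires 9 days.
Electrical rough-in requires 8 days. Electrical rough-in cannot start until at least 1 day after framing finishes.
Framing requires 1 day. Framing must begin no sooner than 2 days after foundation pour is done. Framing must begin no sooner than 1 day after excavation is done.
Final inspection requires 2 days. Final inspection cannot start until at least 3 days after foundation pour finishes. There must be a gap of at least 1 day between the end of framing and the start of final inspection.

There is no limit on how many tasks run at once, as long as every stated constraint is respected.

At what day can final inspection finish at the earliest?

30

Excavation can start immediately at day 0; it finishes at day 9.
Foundation pour waits on excavation (finishes day 9, plus 3-day gap → day 12), so it starts at day 12 and finishes at 12 + 12 = day 24.
Framing needs all of foundation pour (finishes day 24, plus 2-day gap → day 26); excavation (finishes day 9, plus 1-day gap → day 10). That puts its earliest start at day 26; it finishes at 26 + 1 = day 27.
Final inspection has to wait for foundation pour (finishes day 24, plus 3-day gap → day 27); framing (finishes day 27, plus 1-day gap → day 28). The latest of these is day 28, so final inspection runs day 28 to 28 + 2 = day 30.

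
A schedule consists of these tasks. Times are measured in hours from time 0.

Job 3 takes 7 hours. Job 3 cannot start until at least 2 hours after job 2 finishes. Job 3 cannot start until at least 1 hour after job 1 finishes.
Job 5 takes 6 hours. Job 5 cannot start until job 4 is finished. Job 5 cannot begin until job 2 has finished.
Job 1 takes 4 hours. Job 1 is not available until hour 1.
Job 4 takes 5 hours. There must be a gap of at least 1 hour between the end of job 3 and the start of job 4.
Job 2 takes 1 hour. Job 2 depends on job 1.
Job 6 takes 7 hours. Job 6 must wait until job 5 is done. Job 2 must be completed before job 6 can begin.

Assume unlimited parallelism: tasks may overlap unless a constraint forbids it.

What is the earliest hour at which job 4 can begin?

16

Job 1 cannot begin until its own release at hour 1. It runs from hour 1 to 1 + 4 = hour 5.
Job 2 waits on job 1 (finishes hour 5), so it starts at hour 5 and finishes at 5 + 1 = hour 6.
Job 3 cannot start until job 2 (finishes hour 6, plus 2-hour gap → hour 8); job 1 (finishes hour 5, plus 1-hour gap → hour 6). The controlling bound is hour 8, so job 3 finishes at 8 + 7 = hour 15.
Job 4 waits on job 3 (finishes hour 15, plus 1-hour gap → hour 16), so the earliest it can start is hour 16.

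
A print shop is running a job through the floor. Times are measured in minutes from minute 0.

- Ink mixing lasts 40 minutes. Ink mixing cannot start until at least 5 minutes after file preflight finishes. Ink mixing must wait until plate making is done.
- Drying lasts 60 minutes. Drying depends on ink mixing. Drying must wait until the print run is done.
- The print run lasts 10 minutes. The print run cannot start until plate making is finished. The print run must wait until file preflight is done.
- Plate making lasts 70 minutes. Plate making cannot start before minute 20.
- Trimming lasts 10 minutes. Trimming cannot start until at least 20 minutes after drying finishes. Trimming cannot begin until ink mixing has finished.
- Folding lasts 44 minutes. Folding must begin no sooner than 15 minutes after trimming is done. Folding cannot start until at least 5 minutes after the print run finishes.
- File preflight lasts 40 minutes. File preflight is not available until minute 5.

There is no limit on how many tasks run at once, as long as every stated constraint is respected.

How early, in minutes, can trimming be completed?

Plate making cannot begin until its own release at minute 20. It runs from minute 20 to 20 + 70 = minute 90.
After its own release at minute 5, file preflight can start at minute 5 and finishes at minute 45.
The print run needs all of plate making (finishes minute 90); file preflight (finishes minute 45). That puts its earliest start at minute 90; it finishes at 90 + 10 = minute 100.
Ink mixing needs all of file preflight (finishes minute 45, plus 5-minute gap → minute 50); plate making (finishes minute 90). That puts its earliest start at minute 90; it finishes at 90 + 40 = minute 130.
Drying needs all of ink mixing (finishes minute 130); the print run (finishes minute 100). That puts its earliest start at minute 130; it finishes at 130 + 60 = minute 190.
Trimming has to wait for drying (finishes minute 190, plus 20-minute gap → minute 210); ink mixing (finishes minute 130). The latest of these is minute 210, so trimming runs minute 210 to 210 + 10 = minute 220.

220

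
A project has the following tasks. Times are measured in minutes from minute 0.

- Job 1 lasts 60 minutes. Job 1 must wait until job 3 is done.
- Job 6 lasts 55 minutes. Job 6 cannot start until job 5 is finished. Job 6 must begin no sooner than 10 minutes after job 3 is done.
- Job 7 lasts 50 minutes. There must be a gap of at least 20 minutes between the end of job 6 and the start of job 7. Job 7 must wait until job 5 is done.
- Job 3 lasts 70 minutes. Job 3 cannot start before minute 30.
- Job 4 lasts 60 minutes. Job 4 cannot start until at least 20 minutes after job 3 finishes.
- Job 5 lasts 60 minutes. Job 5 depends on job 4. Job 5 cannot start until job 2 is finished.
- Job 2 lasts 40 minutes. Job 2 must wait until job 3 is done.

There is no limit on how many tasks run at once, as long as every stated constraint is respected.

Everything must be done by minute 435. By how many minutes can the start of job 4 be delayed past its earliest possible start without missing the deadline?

70

Job 3 cannot begin until its own release at minute 30. It runs from minute 30 to 30 + 70 = minute 100.
Job 4 cannot begin until job 3 (finishes minute 100, plus 20-minute gap → minute 120). It runs from minute 120 to 120 + 60 = minute 180.

Working backward from the deadline:
Nothing follows job 7; the deadline of minute 435 is its only limit. It must start by 435 − 50 = minute 385.
Job 6 has to be done before job 7 (must start by minute 385, minus 20-minute gap → minute 365). That means finishing by minute 365, i.e. starting by 365 − 55 = minute 310.
Job 5 has several dependents: job 6 (must start by minute 310); job 7 (must start by minute 385). The earliest of those limits is minute 310, so job 5 must start by 310 − 60 = minute 250.
Job 4 feeds into job 5 (must start by minute 250); so job 4 must finish by minute 250 and therefore start by minute 190.
So job 4 can start as early as minute 120 and as late as minute 190, giving 190 − 120 = 70 minutes of slack.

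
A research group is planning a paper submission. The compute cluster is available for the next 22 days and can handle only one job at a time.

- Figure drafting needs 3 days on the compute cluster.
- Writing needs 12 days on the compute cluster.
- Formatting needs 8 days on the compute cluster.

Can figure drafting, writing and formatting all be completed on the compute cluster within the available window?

Running back to back, the jobs need 3 + 12 + 8 = 23 days on the compute cluster.
Since 23 > 22, they cannot all fit.

No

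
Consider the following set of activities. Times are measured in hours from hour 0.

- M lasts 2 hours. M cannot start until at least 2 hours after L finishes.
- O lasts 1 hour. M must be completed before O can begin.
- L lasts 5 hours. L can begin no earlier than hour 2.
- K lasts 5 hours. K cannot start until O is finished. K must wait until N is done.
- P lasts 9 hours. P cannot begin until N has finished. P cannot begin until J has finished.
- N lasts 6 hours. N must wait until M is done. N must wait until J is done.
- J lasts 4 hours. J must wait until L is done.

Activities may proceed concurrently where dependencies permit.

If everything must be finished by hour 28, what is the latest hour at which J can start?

To finish by hour 28, K (duration 5) must start no later than hour 23.
P has no dependents, so it just needs to finish by hour 28. Starting by 28 − 9 = hour 19 achieves that.
N has several dependents: K (must start by hour 23); P (must start by hour 19). The earliest of those limits is hour 19, so N must start by 19 − 6 = hour 13.
J must finish in time for N (must start by hour 13); P (must start by hour 19). The tightest is hour 13, so J must start by 13 − 4 = hour 9.

9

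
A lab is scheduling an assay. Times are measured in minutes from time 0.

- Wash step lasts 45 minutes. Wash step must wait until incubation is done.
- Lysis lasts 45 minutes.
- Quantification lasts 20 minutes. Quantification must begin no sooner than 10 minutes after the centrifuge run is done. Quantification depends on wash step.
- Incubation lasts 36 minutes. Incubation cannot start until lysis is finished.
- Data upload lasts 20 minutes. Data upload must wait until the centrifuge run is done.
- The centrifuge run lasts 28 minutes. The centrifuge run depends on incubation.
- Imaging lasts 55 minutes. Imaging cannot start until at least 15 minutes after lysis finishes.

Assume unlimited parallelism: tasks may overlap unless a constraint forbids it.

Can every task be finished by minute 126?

Nothing blocks lysis, so it runs from minute 0 to minute 45.
After lysis (finishes minute 45, plus 15-minute gap → minute 60), imaging can start at minute 60 and finishes at minute 115.
Incubation waits on lysis (finishes minute 45), so it starts at minute 45 and finishes at 45 + 36 = minute 81.
Wash step cannot begin until incubation (finishes minute 81). It runs from minute 81 to 81 + 45 = minute 126.
After incubation (finishes minute 81), the centrifuge run can start at minute 81 and finishes at minute 109.
Data upload waits on the centrifuge run (finishes minute 109), so it starts at minute 109 and finishes at 109 + 20 = minute 129.
Quantification needs all of the centrifuge run (finishes minute 109, plus 10-minute gap → minute 119); wash step (finishes minute 126). That puts its earliest start at minute 126; it finishes at 126 + 20 = minute 146.
The earliest everything can be done is minute 146, which is after the deadline of 126, so it is not possible.

No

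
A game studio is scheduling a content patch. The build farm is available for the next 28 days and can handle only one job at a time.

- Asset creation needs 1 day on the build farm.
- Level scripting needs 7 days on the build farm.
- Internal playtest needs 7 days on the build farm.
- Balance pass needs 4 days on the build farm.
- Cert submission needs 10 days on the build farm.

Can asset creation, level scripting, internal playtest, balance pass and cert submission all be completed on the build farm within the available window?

Running back to back, the jobs need 1 + 7 + 7 + 4 + 10 = 29 days on the build farm.
Since 29 > 28, they cannot all fit.

No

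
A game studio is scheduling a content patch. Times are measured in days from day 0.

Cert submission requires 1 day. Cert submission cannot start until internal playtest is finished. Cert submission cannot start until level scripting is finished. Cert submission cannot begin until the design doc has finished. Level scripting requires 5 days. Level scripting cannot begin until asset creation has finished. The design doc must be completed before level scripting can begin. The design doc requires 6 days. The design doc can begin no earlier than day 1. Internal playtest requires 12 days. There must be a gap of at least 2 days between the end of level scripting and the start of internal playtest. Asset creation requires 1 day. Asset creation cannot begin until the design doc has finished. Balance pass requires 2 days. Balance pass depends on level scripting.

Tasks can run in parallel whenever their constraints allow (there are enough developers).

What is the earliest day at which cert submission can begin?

After its own release at day 1, the design doc can start at day 1 and finishes at day 7.
Asset creation waits on the design doc (finishes day 7), so it starts at day 7 and finishes at 7 + 1 = day 8.
Level scripting needs all of asset creation (finishes day 8); the design doc (finishes day 7). That puts its earliest start at day 8; it finishes at 8 + 5 = day 13.
Internal playtest waits on level scripting (finishes day 13, plus 2-day gap → day 15), so it starts at day 15 and finishes at 15 + 12 = day 27.
Cert submission waits on internal playtest (finishes day 27); level scripting (finishes day 13); the design doc (finishes day 7). The latest of these is day 27, which is the earliest cert submission can start.

27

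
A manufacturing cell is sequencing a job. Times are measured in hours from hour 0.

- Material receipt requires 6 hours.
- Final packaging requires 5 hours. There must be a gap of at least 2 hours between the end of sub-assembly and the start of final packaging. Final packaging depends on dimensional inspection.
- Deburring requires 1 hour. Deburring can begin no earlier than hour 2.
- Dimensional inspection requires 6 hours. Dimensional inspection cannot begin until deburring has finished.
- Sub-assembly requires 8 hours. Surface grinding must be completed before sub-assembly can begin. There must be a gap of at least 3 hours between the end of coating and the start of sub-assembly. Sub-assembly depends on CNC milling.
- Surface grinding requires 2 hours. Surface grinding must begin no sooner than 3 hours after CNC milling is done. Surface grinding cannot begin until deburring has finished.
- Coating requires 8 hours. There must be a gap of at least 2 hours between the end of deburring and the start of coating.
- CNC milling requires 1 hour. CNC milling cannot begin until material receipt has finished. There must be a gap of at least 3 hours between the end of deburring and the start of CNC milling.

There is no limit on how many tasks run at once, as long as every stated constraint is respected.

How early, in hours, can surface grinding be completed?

After its own release at hour 2, deburring can start at hour 2 and finishes at hour 3.
Nothing blocks material receipt, so it runs from hour 0 to hour 6.
CNC milling needs all of material receipt (finishes hour 6); deburring (finishes hour 3, plus 3-hour gap → hour 6). That puts its earliest start at hour 6; it finishes at 6 + 1 = hour 7.
Surface grinding needs all of CNC milling (finishes hour 7, plus 3-hour gap → hour 10); deburring (finishes hour 3). That puts its earliest start at hour 10; it finishes at 10 + 2 = hour 12.

12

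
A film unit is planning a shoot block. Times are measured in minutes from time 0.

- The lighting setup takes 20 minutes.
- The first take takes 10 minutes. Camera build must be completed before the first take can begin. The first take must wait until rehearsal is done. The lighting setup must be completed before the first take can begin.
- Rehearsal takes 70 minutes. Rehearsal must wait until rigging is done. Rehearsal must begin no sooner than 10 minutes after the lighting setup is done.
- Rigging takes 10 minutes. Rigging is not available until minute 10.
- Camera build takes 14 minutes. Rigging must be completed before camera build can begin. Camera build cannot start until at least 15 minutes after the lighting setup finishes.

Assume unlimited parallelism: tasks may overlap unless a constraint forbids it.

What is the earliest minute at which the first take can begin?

Nothing blocks the lighting setup, so it runs from minute 0 to minute 20.
Rigging waits on its own release at minute 10, so it starts at minute 10 and finishes at 10 + 10 = minute 20.
Rehearsal needs all of rigging (finishes minute 20); the lighting setup (finishes minute 20, plus 10-minute gap → minute 30). That puts its earliest start at minute 30; it finishes at 30 + 70 = minute 100.
Camera build cannot start until rigging (finishes minute 20); the lighting setup (finishes minute 20, plus 15-minute gap → minute 35). The controlling bound is minute 35, so camera build finishes at 35 + 14 = minute 49.
The first take waits on camera build (finishes minute 49); rehearsal (finishes minute 100); the lighting setup (finishes minute 20). The latest of these is minute 100, which is the earliest the first take can start.

100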